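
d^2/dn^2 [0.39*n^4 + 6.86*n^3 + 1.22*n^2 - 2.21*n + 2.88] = 4.68*n^2 + 41.16*n + 2.44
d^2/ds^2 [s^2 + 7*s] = 2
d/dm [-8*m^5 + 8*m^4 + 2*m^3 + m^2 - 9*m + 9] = -40*m^4 + 32*m^3 + 6*m^2 + 2*m - 9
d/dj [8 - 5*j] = -5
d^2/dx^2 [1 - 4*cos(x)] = 4*cos(x)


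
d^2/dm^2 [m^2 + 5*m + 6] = 2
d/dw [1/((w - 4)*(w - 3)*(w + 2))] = (-(w - 4)*(w - 3) - (w - 4)*(w + 2) - (w - 3)*(w + 2))/((w - 4)^2*(w - 3)^2*(w + 2)^2)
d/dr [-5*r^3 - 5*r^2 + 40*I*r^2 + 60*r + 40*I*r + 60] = -15*r^2 + r*(-10 + 80*I) + 60 + 40*I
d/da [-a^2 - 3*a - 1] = -2*a - 3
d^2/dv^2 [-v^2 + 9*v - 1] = -2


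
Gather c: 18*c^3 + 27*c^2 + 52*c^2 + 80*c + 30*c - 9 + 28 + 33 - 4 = 18*c^3 + 79*c^2 + 110*c + 48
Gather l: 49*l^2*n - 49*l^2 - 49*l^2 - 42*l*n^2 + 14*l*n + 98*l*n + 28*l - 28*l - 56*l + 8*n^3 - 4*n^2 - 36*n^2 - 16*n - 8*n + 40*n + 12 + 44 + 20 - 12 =l^2*(49*n - 98) + l*(-42*n^2 + 112*n - 56) + 8*n^3 - 40*n^2 + 16*n + 64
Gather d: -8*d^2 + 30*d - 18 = -8*d^2 + 30*d - 18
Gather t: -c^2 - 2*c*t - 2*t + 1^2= -c^2 + t*(-2*c - 2) + 1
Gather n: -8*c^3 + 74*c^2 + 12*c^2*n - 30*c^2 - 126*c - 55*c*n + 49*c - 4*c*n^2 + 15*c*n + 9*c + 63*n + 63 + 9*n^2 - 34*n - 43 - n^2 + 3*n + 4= -8*c^3 + 44*c^2 - 68*c + n^2*(8 - 4*c) + n*(12*c^2 - 40*c + 32) + 24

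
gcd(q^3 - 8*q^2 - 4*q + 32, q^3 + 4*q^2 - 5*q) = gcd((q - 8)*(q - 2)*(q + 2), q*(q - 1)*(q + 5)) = 1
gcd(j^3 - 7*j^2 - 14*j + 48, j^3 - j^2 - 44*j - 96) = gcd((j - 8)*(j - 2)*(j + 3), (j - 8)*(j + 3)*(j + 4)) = j^2 - 5*j - 24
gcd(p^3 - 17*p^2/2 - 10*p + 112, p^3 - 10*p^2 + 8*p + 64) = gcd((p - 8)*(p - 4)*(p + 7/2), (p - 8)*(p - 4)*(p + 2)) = p^2 - 12*p + 32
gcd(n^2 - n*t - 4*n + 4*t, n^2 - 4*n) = n - 4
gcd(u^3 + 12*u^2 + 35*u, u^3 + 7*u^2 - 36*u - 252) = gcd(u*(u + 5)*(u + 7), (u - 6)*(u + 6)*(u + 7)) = u + 7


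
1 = 1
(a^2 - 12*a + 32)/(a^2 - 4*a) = (a - 8)/a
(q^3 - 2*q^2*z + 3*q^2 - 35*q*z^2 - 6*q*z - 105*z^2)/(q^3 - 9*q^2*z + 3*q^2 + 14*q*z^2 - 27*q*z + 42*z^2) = (-q - 5*z)/(-q + 2*z)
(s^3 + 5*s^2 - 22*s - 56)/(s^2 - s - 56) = (s^2 - 2*s - 8)/(s - 8)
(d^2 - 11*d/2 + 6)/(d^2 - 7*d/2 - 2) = (2*d - 3)/(2*d + 1)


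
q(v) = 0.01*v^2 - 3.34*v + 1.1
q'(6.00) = -3.22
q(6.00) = -18.58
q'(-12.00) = -3.58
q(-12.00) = 42.62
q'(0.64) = -3.33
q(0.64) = -1.03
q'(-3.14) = -3.40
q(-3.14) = 11.69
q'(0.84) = -3.32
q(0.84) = -1.70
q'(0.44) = -3.33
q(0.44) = -0.37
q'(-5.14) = -3.44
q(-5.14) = 18.53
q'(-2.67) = -3.39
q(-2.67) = 10.09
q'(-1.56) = -3.37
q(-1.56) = 6.33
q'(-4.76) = -3.44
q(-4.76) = 17.22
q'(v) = 0.02*v - 3.34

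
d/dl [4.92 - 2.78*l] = -2.78000000000000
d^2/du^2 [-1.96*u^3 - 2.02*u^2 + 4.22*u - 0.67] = -11.76*u - 4.04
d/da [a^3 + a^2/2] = a*(3*a + 1)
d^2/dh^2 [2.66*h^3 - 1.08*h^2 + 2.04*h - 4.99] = 15.96*h - 2.16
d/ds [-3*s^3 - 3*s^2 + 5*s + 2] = -9*s^2 - 6*s + 5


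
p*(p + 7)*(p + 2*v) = p^3 + 2*p^2*v + 7*p^2 + 14*p*v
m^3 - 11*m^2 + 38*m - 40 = (m - 5)*(m - 4)*(m - 2)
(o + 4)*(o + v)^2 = o^3 + 2*o^2*v + 4*o^2 + o*v^2 + 8*o*v + 4*v^2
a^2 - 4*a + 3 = (a - 3)*(a - 1)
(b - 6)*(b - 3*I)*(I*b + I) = I*b^3 + 3*b^2 - 5*I*b^2 - 15*b - 6*I*b - 18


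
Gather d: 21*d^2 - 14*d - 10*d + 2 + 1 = 21*d^2 - 24*d + 3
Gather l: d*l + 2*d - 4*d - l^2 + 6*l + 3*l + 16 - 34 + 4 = -2*d - l^2 + l*(d + 9) - 14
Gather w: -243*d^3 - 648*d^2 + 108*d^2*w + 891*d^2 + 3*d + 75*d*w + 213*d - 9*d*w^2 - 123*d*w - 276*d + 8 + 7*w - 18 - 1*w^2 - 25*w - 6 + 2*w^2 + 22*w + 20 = -243*d^3 + 243*d^2 - 60*d + w^2*(1 - 9*d) + w*(108*d^2 - 48*d + 4) + 4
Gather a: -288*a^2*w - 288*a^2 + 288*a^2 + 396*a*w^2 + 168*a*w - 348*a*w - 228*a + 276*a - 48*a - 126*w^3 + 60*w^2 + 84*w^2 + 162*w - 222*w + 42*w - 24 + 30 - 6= -288*a^2*w + a*(396*w^2 - 180*w) - 126*w^3 + 144*w^2 - 18*w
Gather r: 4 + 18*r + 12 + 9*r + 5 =27*r + 21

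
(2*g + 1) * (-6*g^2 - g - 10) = -12*g^3 - 8*g^2 - 21*g - 10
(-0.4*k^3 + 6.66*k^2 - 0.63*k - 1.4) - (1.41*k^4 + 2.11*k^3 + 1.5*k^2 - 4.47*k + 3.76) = -1.41*k^4 - 2.51*k^3 + 5.16*k^2 + 3.84*k - 5.16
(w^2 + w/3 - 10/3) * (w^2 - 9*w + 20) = w^4 - 26*w^3/3 + 41*w^2/3 + 110*w/3 - 200/3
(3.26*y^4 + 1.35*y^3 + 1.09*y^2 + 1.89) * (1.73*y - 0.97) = 5.6398*y^5 - 0.8267*y^4 + 0.5762*y^3 - 1.0573*y^2 + 3.2697*y - 1.8333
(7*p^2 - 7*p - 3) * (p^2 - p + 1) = 7*p^4 - 14*p^3 + 11*p^2 - 4*p - 3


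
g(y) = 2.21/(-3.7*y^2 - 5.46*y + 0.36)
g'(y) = 2.21*(7.4*y + 5.46)/(-3.7*y^2 - 5.46*y + 0.36)^2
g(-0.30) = 1.33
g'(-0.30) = 2.58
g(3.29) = -0.04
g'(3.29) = 0.02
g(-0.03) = 4.25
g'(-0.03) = 42.73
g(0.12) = -6.34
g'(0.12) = 115.52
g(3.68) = -0.03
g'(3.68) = 0.01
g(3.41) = -0.04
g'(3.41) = 0.02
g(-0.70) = 0.93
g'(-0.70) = 0.11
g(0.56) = -0.57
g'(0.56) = 1.43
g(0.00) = 6.14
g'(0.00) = 93.11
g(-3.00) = -0.13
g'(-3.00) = -0.13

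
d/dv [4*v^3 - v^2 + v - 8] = 12*v^2 - 2*v + 1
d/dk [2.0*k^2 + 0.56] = 4.0*k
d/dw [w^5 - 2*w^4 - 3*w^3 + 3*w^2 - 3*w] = 5*w^4 - 8*w^3 - 9*w^2 + 6*w - 3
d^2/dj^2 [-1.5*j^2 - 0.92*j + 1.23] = -3.00000000000000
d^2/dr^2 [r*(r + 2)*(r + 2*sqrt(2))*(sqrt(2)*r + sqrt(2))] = 12*sqrt(2)*r^2 + 24*r + 18*sqrt(2)*r + 4*sqrt(2) + 24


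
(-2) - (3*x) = -3*x - 2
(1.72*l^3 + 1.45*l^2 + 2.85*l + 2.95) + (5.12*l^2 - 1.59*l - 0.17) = 1.72*l^3 + 6.57*l^2 + 1.26*l + 2.78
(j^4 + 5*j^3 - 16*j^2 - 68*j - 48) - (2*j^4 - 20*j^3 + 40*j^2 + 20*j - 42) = -j^4 + 25*j^3 - 56*j^2 - 88*j - 6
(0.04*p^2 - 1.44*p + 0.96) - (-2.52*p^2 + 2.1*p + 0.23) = 2.56*p^2 - 3.54*p + 0.73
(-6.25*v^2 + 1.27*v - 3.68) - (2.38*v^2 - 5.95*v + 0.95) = -8.63*v^2 + 7.22*v - 4.63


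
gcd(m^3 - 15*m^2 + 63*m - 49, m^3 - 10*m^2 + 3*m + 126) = m - 7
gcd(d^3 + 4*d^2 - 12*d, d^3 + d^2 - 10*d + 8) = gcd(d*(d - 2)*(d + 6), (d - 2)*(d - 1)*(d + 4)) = d - 2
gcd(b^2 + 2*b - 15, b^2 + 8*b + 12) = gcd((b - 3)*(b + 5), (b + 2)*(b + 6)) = 1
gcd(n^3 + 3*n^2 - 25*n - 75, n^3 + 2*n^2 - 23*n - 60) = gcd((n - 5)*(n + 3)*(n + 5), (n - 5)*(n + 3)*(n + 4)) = n^2 - 2*n - 15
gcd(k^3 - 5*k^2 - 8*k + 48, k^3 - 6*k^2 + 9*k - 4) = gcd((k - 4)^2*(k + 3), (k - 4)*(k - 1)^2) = k - 4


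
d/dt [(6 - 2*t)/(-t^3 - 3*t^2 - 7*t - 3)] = 4*(-t^3 + 3*t^2 + 9*t + 12)/(t^6 + 6*t^5 + 23*t^4 + 48*t^3 + 67*t^2 + 42*t + 9)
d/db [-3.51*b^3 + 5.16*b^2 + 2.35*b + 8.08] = -10.53*b^2 + 10.32*b + 2.35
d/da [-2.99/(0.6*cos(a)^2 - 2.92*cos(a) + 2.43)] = (8.7308 - 3.588*cos(a))*sin(a)/(0.6*cos(a)^2 - 2.92*cos(a) + 2.43)^2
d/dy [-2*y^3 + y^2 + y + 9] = -6*y^2 + 2*y + 1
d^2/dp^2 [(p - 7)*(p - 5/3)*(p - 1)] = 6*p - 58/3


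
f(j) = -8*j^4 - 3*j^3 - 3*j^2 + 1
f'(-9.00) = 22653.00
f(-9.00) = -50543.00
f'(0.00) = 0.00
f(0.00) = 1.00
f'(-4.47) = 2705.06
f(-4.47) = -2984.89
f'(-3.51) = 1293.97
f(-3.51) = -1120.51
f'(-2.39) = 399.79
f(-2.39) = -236.21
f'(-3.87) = 1743.17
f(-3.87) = -1664.51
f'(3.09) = -1048.59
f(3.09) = -845.48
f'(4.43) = -2985.23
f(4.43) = -3399.78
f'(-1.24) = 54.61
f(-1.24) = -16.81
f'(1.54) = -147.46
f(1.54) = -62.07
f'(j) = -32*j^3 - 9*j^2 - 6*j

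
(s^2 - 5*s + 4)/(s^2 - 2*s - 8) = (s - 1)/(s + 2)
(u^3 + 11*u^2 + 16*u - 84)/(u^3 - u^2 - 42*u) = (u^2 + 5*u - 14)/(u*(u - 7))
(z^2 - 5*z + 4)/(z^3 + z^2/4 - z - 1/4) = 4*(z - 4)/(4*z^2 + 5*z + 1)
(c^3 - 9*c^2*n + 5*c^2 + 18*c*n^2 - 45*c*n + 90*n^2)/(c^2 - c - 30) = (c^2 - 9*c*n + 18*n^2)/(c - 6)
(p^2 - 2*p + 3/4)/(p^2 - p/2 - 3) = (-4*p^2 + 8*p - 3)/(2*(-2*p^2 + p + 6))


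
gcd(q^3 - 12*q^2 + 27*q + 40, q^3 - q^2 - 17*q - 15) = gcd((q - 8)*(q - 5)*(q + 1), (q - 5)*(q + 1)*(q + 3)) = q^2 - 4*q - 5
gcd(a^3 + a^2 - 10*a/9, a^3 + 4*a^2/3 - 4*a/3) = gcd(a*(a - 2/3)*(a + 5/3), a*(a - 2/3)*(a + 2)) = a^2 - 2*a/3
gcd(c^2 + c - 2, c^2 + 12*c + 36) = 1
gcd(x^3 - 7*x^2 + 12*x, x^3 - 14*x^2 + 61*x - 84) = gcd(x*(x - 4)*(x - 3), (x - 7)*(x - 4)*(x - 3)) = x^2 - 7*x + 12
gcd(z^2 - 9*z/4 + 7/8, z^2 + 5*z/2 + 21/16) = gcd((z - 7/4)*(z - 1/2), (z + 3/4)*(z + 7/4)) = 1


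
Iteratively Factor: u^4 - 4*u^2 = (u - 2)*(u^3 + 2*u^2) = (u - 2)*(u + 2)*(u^2) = u*(u - 2)*(u + 2)*(u)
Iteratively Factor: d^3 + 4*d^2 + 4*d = (d)*(d^2 + 4*d + 4) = d*(d + 2)*(d + 2)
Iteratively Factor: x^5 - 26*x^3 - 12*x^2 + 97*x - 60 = (x + 3)*(x^4 - 3*x^3 - 17*x^2 + 39*x - 20) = (x - 5)*(x + 3)*(x^3 + 2*x^2 - 7*x + 4) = (x - 5)*(x - 1)*(x + 3)*(x^2 + 3*x - 4) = (x - 5)*(x - 1)*(x + 3)*(x + 4)*(x - 1)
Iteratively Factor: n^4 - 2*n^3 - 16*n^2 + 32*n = (n - 4)*(n^3 + 2*n^2 - 8*n) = (n - 4)*(n + 4)*(n^2 - 2*n) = (n - 4)*(n - 2)*(n + 4)*(n)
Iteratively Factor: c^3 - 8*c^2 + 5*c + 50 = (c - 5)*(c^2 - 3*c - 10) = (c - 5)^2*(c + 2)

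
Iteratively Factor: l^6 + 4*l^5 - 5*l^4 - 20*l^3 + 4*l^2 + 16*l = (l)*(l^5 + 4*l^4 - 5*l^3 - 20*l^2 + 4*l + 16) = l*(l + 1)*(l^4 + 3*l^3 - 8*l^2 - 12*l + 16) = l*(l + 1)*(l + 2)*(l^3 + l^2 - 10*l + 8) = l*(l + 1)*(l + 2)*(l + 4)*(l^2 - 3*l + 2) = l*(l - 1)*(l + 1)*(l + 2)*(l + 4)*(l - 2)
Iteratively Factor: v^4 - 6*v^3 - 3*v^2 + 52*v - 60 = (v - 2)*(v^3 - 4*v^2 - 11*v + 30) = (v - 5)*(v - 2)*(v^2 + v - 6) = (v - 5)*(v - 2)^2*(v + 3)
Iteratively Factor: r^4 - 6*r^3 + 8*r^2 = (r)*(r^3 - 6*r^2 + 8*r) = r^2*(r^2 - 6*r + 8) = r^2*(r - 2)*(r - 4)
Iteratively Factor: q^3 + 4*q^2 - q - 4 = (q - 1)*(q^2 + 5*q + 4) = (q - 1)*(q + 1)*(q + 4)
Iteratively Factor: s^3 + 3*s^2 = (s + 3)*(s^2) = s*(s + 3)*(s)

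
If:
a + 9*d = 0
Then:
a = -9*d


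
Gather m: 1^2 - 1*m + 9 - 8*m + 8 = 18 - 9*m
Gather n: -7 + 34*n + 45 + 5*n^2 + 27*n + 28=5*n^2 + 61*n + 66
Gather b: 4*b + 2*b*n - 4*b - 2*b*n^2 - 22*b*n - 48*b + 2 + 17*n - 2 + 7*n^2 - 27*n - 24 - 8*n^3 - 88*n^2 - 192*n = b*(-2*n^2 - 20*n - 48) - 8*n^3 - 81*n^2 - 202*n - 24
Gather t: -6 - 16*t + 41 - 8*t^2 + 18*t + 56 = -8*t^2 + 2*t + 91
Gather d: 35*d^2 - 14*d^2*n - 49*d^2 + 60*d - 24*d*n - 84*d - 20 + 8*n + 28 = d^2*(-14*n - 14) + d*(-24*n - 24) + 8*n + 8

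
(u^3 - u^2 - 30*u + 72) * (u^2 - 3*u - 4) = u^5 - 4*u^4 - 31*u^3 + 166*u^2 - 96*u - 288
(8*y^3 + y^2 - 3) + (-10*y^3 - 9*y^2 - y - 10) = -2*y^3 - 8*y^2 - y - 13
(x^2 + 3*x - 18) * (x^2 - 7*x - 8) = x^4 - 4*x^3 - 47*x^2 + 102*x + 144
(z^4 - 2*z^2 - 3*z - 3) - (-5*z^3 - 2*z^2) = z^4 + 5*z^3 - 3*z - 3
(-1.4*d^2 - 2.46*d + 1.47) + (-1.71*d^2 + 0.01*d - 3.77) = -3.11*d^2 - 2.45*d - 2.3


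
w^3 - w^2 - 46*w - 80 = (w - 8)*(w + 2)*(w + 5)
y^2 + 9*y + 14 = (y + 2)*(y + 7)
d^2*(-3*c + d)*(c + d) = -3*c^2*d^2 - 2*c*d^3 + d^4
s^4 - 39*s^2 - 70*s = s*(s - 7)*(s + 2)*(s + 5)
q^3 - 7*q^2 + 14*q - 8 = (q - 4)*(q - 2)*(q - 1)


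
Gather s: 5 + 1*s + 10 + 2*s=3*s + 15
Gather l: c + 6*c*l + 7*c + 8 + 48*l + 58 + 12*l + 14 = 8*c + l*(6*c + 60) + 80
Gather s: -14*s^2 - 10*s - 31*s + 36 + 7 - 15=-14*s^2 - 41*s + 28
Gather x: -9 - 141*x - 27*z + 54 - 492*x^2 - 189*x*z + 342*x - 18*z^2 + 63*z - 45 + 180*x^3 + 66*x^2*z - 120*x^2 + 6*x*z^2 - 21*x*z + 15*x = 180*x^3 + x^2*(66*z - 612) + x*(6*z^2 - 210*z + 216) - 18*z^2 + 36*z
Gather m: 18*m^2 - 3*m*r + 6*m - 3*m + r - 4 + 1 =18*m^2 + m*(3 - 3*r) + r - 3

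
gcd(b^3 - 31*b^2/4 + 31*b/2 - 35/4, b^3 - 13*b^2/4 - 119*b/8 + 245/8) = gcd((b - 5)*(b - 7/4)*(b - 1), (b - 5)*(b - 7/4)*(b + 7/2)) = b^2 - 27*b/4 + 35/4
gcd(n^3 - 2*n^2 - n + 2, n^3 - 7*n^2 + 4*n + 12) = n^2 - n - 2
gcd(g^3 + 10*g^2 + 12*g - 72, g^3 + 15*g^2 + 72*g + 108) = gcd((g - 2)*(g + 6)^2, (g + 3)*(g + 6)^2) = g^2 + 12*g + 36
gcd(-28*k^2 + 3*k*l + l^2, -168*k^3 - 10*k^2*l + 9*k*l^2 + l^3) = 28*k^2 - 3*k*l - l^2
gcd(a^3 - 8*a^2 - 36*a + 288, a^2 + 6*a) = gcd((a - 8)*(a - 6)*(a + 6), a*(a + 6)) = a + 6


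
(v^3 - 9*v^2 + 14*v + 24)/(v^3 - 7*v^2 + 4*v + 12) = (v - 4)/(v - 2)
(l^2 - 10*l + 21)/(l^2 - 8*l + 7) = (l - 3)/(l - 1)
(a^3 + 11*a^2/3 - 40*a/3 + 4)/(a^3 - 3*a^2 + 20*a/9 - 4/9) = 3*(a + 6)/(3*a - 2)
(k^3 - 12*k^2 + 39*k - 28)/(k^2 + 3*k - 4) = (k^2 - 11*k + 28)/(k + 4)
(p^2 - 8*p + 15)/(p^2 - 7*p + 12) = (p - 5)/(p - 4)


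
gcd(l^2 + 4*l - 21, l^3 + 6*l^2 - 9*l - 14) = l + 7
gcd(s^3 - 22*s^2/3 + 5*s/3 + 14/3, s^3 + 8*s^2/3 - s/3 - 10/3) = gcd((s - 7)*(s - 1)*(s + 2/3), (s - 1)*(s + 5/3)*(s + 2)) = s - 1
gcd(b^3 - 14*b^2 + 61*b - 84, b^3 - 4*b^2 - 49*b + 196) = b^2 - 11*b + 28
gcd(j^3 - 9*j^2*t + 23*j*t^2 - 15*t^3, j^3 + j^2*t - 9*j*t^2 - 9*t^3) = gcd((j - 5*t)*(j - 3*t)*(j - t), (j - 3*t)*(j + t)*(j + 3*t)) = -j + 3*t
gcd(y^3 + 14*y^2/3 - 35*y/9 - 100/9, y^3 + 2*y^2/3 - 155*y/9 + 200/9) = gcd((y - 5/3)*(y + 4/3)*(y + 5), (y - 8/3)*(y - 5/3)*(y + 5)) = y^2 + 10*y/3 - 25/3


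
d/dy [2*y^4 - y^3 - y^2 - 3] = y*(8*y^2 - 3*y - 2)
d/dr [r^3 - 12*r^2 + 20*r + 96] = 3*r^2 - 24*r + 20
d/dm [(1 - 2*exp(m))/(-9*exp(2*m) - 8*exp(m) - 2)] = (-18*exp(2*m) + 18*exp(m) + 12)*exp(m)/(81*exp(4*m) + 144*exp(3*m) + 100*exp(2*m) + 32*exp(m) + 4)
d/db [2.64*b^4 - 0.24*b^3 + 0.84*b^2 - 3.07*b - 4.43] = 10.56*b^3 - 0.72*b^2 + 1.68*b - 3.07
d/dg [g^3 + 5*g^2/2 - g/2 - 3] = 3*g^2 + 5*g - 1/2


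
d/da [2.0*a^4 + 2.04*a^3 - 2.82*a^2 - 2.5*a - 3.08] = 8.0*a^3 + 6.12*a^2 - 5.64*a - 2.5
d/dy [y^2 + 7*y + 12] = 2*y + 7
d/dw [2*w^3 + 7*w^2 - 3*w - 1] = 6*w^2 + 14*w - 3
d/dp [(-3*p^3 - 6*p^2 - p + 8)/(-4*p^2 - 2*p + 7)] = (12*p^4 + 12*p^3 - 55*p^2 - 20*p + 9)/(16*p^4 + 16*p^3 - 52*p^2 - 28*p + 49)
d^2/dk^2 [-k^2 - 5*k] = -2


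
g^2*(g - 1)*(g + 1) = g^4 - g^2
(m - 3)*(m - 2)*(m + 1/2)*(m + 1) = m^4 - 7*m^3/2 - m^2 + 13*m/2 + 3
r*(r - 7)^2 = r^3 - 14*r^2 + 49*r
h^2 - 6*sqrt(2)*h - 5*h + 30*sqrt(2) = (h - 5)*(h - 6*sqrt(2))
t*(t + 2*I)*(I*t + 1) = I*t^3 - t^2 + 2*I*t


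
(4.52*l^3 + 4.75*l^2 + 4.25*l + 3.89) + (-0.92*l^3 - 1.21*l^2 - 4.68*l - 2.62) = 3.6*l^3 + 3.54*l^2 - 0.43*l + 1.27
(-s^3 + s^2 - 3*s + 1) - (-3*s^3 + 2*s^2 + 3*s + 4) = 2*s^3 - s^2 - 6*s - 3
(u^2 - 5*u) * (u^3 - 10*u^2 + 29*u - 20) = u^5 - 15*u^4 + 79*u^3 - 165*u^2 + 100*u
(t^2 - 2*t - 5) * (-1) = -t^2 + 2*t + 5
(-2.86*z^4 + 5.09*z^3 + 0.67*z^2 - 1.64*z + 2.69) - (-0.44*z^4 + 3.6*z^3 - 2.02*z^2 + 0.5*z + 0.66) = -2.42*z^4 + 1.49*z^3 + 2.69*z^2 - 2.14*z + 2.03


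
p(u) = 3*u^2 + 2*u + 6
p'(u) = 6*u + 2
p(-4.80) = 65.52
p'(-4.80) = -26.80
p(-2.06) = 14.61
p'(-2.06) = -10.36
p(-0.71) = 6.09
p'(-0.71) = -2.26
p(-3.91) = 44.04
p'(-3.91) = -21.46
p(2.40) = 28.08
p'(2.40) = 16.40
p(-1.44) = 9.34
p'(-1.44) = -6.64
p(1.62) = 17.11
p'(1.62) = 11.72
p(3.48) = 49.29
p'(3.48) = 22.88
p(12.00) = 462.00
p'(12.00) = 74.00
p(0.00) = 6.00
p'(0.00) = 2.00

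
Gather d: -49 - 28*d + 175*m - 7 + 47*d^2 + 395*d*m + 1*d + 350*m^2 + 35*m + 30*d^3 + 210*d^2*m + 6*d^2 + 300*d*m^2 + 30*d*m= 30*d^3 + d^2*(210*m + 53) + d*(300*m^2 + 425*m - 27) + 350*m^2 + 210*m - 56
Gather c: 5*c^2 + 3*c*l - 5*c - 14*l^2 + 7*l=5*c^2 + c*(3*l - 5) - 14*l^2 + 7*l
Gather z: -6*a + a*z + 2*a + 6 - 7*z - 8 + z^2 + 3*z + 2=-4*a + z^2 + z*(a - 4)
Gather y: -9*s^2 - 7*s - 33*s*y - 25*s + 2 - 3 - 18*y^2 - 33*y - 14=-9*s^2 - 32*s - 18*y^2 + y*(-33*s - 33) - 15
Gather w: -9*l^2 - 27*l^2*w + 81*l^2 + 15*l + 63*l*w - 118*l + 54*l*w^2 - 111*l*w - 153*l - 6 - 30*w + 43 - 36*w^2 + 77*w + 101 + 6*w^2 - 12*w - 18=72*l^2 - 256*l + w^2*(54*l - 30) + w*(-27*l^2 - 48*l + 35) + 120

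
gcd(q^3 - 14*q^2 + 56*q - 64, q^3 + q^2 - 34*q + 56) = q^2 - 6*q + 8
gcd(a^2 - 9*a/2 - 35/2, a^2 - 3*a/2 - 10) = a + 5/2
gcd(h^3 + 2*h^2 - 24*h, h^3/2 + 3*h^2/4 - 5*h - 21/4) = 1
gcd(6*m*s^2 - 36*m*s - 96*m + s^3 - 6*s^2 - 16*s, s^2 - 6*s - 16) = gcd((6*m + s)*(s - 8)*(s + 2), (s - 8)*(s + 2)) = s^2 - 6*s - 16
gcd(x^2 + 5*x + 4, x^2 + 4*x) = x + 4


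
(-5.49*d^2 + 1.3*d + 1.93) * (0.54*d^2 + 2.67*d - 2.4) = -2.9646*d^4 - 13.9563*d^3 + 17.6892*d^2 + 2.0331*d - 4.632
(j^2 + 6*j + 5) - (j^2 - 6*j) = 12*j + 5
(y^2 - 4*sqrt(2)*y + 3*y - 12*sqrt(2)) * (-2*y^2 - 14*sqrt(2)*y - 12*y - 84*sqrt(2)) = -2*y^4 - 18*y^3 - 6*sqrt(2)*y^3 - 54*sqrt(2)*y^2 + 76*y^2 - 108*sqrt(2)*y + 1008*y + 2016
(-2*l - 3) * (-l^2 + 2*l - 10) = 2*l^3 - l^2 + 14*l + 30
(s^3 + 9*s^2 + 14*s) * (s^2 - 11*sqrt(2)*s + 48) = s^5 - 11*sqrt(2)*s^4 + 9*s^4 - 99*sqrt(2)*s^3 + 62*s^3 - 154*sqrt(2)*s^2 + 432*s^2 + 672*s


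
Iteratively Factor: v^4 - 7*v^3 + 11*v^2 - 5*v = (v)*(v^3 - 7*v^2 + 11*v - 5) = v*(v - 1)*(v^2 - 6*v + 5) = v*(v - 5)*(v - 1)*(v - 1)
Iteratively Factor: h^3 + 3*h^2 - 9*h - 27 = (h + 3)*(h^2 - 9) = (h - 3)*(h + 3)*(h + 3)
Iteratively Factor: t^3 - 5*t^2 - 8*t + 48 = (t - 4)*(t^2 - t - 12) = (t - 4)*(t + 3)*(t - 4)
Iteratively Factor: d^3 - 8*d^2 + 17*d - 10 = (d - 2)*(d^2 - 6*d + 5) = (d - 5)*(d - 2)*(d - 1)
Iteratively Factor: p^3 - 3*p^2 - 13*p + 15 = (p - 5)*(p^2 + 2*p - 3) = (p - 5)*(p - 1)*(p + 3)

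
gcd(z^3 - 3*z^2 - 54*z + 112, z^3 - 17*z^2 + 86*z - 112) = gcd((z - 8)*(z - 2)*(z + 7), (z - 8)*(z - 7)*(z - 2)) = z^2 - 10*z + 16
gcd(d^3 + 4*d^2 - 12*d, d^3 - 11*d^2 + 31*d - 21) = 1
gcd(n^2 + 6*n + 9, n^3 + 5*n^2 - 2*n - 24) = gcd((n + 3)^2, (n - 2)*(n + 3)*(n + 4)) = n + 3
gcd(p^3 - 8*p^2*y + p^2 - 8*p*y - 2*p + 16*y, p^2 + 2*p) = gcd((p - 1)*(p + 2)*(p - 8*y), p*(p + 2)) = p + 2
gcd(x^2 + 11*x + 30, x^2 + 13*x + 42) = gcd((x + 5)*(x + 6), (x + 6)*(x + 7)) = x + 6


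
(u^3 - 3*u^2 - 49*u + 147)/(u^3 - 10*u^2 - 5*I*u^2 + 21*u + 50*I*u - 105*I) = (u + 7)/(u - 5*I)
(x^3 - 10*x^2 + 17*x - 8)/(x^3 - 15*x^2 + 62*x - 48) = (x - 1)/(x - 6)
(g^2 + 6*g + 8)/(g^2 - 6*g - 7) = (g^2 + 6*g + 8)/(g^2 - 6*g - 7)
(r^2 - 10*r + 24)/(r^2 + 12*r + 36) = (r^2 - 10*r + 24)/(r^2 + 12*r + 36)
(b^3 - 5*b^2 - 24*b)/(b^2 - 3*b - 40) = b*(b + 3)/(b + 5)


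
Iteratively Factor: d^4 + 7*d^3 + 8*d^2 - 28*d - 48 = (d + 4)*(d^3 + 3*d^2 - 4*d - 12) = (d + 2)*(d + 4)*(d^2 + d - 6) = (d + 2)*(d + 3)*(d + 4)*(d - 2)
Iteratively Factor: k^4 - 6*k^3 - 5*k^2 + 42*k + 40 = (k + 1)*(k^3 - 7*k^2 + 2*k + 40) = (k + 1)*(k + 2)*(k^2 - 9*k + 20) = (k - 5)*(k + 1)*(k + 2)*(k - 4)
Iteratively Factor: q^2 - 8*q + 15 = (q - 3)*(q - 5)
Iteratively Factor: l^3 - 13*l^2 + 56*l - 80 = (l - 4)*(l^2 - 9*l + 20) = (l - 5)*(l - 4)*(l - 4)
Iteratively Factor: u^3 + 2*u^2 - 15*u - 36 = (u + 3)*(u^2 - u - 12) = (u - 4)*(u + 3)*(u + 3)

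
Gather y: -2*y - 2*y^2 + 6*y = -2*y^2 + 4*y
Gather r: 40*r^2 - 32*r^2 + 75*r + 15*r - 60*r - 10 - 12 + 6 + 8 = 8*r^2 + 30*r - 8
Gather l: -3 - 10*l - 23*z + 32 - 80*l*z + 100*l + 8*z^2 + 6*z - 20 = l*(90 - 80*z) + 8*z^2 - 17*z + 9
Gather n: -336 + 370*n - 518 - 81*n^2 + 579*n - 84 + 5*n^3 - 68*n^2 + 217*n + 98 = 5*n^3 - 149*n^2 + 1166*n - 840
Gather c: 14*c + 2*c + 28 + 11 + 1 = 16*c + 40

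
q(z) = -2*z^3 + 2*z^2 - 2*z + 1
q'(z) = -6*z^2 + 4*z - 2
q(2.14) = -13.72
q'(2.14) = -20.92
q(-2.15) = 34.42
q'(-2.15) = -38.34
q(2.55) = -24.26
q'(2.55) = -30.82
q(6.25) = -421.66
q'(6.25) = -211.38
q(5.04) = -214.32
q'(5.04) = -134.25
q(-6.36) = 609.14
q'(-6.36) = -270.14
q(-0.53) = 2.92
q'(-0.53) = -5.81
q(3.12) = -46.51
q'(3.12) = -47.93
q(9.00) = -1313.00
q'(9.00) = -452.00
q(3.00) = -41.00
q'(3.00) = -44.00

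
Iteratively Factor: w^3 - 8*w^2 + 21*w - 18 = (w - 2)*(w^2 - 6*w + 9) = (w - 3)*(w - 2)*(w - 3)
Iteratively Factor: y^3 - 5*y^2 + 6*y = (y - 2)*(y^2 - 3*y) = y*(y - 2)*(y - 3)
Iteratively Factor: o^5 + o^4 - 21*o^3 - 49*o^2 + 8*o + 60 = (o - 5)*(o^4 + 6*o^3 + 9*o^2 - 4*o - 12) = (o - 5)*(o - 1)*(o^3 + 7*o^2 + 16*o + 12) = (o - 5)*(o - 1)*(o + 2)*(o^2 + 5*o + 6) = (o - 5)*(o - 1)*(o + 2)*(o + 3)*(o + 2)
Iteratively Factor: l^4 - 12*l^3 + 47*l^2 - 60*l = (l - 4)*(l^3 - 8*l^2 + 15*l) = l*(l - 4)*(l^2 - 8*l + 15) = l*(l - 4)*(l - 3)*(l - 5)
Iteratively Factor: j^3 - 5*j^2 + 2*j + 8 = (j - 4)*(j^2 - j - 2) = (j - 4)*(j + 1)*(j - 2)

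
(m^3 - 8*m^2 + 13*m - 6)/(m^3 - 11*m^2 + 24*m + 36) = (m^2 - 2*m + 1)/(m^2 - 5*m - 6)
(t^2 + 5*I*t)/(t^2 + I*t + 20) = t/(t - 4*I)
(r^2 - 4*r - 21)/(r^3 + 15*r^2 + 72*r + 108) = (r - 7)/(r^2 + 12*r + 36)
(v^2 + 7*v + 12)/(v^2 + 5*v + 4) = (v + 3)/(v + 1)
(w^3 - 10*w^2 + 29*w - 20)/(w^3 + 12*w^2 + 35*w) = (w^3 - 10*w^2 + 29*w - 20)/(w*(w^2 + 12*w + 35))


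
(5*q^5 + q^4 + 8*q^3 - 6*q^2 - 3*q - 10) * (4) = 20*q^5 + 4*q^4 + 32*q^3 - 24*q^2 - 12*q - 40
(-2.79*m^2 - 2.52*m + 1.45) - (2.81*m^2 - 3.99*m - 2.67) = -5.6*m^2 + 1.47*m + 4.12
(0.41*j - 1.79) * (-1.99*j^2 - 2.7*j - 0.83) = -0.8159*j^3 + 2.4551*j^2 + 4.4927*j + 1.4857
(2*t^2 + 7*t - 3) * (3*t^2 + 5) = 6*t^4 + 21*t^3 + t^2 + 35*t - 15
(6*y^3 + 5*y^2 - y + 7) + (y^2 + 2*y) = 6*y^3 + 6*y^2 + y + 7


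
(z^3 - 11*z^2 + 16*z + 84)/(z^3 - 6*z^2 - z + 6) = (z^2 - 5*z - 14)/(z^2 - 1)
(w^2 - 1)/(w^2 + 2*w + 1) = (w - 1)/(w + 1)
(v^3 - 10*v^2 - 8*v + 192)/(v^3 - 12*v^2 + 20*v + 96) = (v + 4)/(v + 2)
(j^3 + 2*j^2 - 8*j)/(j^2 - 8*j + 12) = j*(j + 4)/(j - 6)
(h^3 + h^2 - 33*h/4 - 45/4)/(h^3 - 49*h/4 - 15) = (h - 3)/(h - 4)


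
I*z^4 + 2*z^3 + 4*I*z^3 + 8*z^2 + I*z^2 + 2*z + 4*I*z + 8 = (z + 4)*(z - 2*I)*(z + I)*(I*z + 1)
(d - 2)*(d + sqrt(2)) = d^2 - 2*d + sqrt(2)*d - 2*sqrt(2)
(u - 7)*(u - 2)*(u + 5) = u^3 - 4*u^2 - 31*u + 70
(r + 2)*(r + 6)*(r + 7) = r^3 + 15*r^2 + 68*r + 84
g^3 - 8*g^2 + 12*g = g*(g - 6)*(g - 2)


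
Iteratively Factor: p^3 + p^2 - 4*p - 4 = (p - 2)*(p^2 + 3*p + 2) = (p - 2)*(p + 2)*(p + 1)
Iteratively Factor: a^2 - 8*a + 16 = (a - 4)*(a - 4)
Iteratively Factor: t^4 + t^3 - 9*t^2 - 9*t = (t + 1)*(t^3 - 9*t) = (t - 3)*(t + 1)*(t^2 + 3*t) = t*(t - 3)*(t + 1)*(t + 3)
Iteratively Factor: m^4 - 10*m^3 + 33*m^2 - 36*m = (m)*(m^3 - 10*m^2 + 33*m - 36) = m*(m - 4)*(m^2 - 6*m + 9) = m*(m - 4)*(m - 3)*(m - 3)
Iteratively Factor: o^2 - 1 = (o - 1)*(o + 1)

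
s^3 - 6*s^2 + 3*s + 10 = (s - 5)*(s - 2)*(s + 1)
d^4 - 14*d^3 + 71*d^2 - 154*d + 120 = (d - 5)*(d - 4)*(d - 3)*(d - 2)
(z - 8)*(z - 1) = z^2 - 9*z + 8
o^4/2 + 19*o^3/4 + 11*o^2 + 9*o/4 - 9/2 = (o/2 + 1/2)*(o - 1/2)*(o + 3)*(o + 6)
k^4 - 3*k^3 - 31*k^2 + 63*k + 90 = (k - 6)*(k - 3)*(k + 1)*(k + 5)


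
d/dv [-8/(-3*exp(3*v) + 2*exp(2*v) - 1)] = (32 - 72*exp(v))*exp(2*v)/(3*exp(3*v) - 2*exp(2*v) + 1)^2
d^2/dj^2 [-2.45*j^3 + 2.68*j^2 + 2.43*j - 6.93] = 5.36 - 14.7*j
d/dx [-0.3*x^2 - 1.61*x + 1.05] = -0.6*x - 1.61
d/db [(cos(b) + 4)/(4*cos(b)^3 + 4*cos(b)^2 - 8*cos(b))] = (19*cos(b) + 13*cos(2*b) + cos(3*b) - 3)*sin(b)/(8*(cos(b)^2 + cos(b) - 2)^2*cos(b)^2)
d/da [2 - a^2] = -2*a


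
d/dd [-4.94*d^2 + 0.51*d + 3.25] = 0.51 - 9.88*d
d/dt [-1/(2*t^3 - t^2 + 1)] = 2*t*(3*t - 1)/(2*t^3 - t^2 + 1)^2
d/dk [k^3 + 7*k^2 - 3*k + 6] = 3*k^2 + 14*k - 3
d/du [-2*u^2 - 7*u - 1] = -4*u - 7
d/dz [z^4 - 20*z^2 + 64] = 4*z*(z^2 - 10)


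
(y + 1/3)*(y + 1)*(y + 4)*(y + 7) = y^4 + 37*y^3/3 + 43*y^2 + 41*y + 28/3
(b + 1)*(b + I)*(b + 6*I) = b^3 + b^2 + 7*I*b^2 - 6*b + 7*I*b - 6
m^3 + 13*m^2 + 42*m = m*(m + 6)*(m + 7)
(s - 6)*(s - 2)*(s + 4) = s^3 - 4*s^2 - 20*s + 48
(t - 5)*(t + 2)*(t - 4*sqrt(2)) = t^3 - 4*sqrt(2)*t^2 - 3*t^2 - 10*t + 12*sqrt(2)*t + 40*sqrt(2)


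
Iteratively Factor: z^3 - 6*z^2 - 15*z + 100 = (z - 5)*(z^2 - z - 20) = (z - 5)*(z + 4)*(z - 5)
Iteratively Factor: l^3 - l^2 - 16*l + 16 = (l - 4)*(l^2 + 3*l - 4) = (l - 4)*(l + 4)*(l - 1)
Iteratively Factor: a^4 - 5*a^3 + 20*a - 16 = (a - 4)*(a^3 - a^2 - 4*a + 4) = (a - 4)*(a - 2)*(a^2 + a - 2) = (a - 4)*(a - 2)*(a + 2)*(a - 1)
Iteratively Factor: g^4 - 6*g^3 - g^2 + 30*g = (g - 3)*(g^3 - 3*g^2 - 10*g) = (g - 5)*(g - 3)*(g^2 + 2*g) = g*(g - 5)*(g - 3)*(g + 2)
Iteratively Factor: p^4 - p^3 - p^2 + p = (p - 1)*(p^3 - p) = (p - 1)*(p + 1)*(p^2 - p) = p*(p - 1)*(p + 1)*(p - 1)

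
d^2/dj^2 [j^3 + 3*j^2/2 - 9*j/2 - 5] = 6*j + 3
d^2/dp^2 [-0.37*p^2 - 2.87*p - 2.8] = -0.740000000000000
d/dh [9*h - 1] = 9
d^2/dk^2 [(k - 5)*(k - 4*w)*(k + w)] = 6*k - 6*w - 10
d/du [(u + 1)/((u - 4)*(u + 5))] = (-u^2 - 2*u - 21)/(u^4 + 2*u^3 - 39*u^2 - 40*u + 400)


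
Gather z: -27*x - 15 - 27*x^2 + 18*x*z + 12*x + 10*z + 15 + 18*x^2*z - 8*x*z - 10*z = -27*x^2 - 15*x + z*(18*x^2 + 10*x)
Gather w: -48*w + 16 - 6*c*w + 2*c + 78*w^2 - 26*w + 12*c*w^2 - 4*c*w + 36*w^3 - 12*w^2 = 2*c + 36*w^3 + w^2*(12*c + 66) + w*(-10*c - 74) + 16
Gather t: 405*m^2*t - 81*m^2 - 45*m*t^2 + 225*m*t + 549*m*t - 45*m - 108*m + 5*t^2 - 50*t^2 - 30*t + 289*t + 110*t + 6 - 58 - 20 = -81*m^2 - 153*m + t^2*(-45*m - 45) + t*(405*m^2 + 774*m + 369) - 72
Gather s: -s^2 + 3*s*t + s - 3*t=-s^2 + s*(3*t + 1) - 3*t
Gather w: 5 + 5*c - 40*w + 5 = 5*c - 40*w + 10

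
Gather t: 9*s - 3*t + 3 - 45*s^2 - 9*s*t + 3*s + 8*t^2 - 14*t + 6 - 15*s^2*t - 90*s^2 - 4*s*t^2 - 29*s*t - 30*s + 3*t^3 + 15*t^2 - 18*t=-135*s^2 - 18*s + 3*t^3 + t^2*(23 - 4*s) + t*(-15*s^2 - 38*s - 35) + 9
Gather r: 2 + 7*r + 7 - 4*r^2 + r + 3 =-4*r^2 + 8*r + 12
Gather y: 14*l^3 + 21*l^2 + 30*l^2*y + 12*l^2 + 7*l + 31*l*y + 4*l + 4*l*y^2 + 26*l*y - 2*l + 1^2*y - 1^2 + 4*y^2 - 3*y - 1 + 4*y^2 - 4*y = 14*l^3 + 33*l^2 + 9*l + y^2*(4*l + 8) + y*(30*l^2 + 57*l - 6) - 2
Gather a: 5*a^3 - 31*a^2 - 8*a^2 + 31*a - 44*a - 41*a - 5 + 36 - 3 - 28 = 5*a^3 - 39*a^2 - 54*a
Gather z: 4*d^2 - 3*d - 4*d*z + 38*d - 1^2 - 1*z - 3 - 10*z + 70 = 4*d^2 + 35*d + z*(-4*d - 11) + 66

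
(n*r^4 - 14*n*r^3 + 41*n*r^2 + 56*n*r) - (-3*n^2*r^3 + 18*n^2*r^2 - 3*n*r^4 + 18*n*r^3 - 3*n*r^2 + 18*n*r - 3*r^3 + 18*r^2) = 3*n^2*r^3 - 18*n^2*r^2 + 4*n*r^4 - 32*n*r^3 + 44*n*r^2 + 38*n*r + 3*r^3 - 18*r^2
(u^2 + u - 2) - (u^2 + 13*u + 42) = -12*u - 44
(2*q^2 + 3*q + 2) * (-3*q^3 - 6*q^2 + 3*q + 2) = -6*q^5 - 21*q^4 - 18*q^3 + q^2 + 12*q + 4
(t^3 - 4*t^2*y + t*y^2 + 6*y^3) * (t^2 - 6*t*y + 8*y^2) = t^5 - 10*t^4*y + 33*t^3*y^2 - 32*t^2*y^3 - 28*t*y^4 + 48*y^5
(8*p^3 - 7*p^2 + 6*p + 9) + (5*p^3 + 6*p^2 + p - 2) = 13*p^3 - p^2 + 7*p + 7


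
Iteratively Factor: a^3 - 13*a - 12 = (a - 4)*(a^2 + 4*a + 3) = (a - 4)*(a + 1)*(a + 3)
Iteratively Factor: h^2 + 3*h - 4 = (h + 4)*(h - 1)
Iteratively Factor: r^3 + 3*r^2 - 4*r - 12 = (r + 3)*(r^2 - 4) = (r + 2)*(r + 3)*(r - 2)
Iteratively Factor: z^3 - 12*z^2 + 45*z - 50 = (z - 2)*(z^2 - 10*z + 25) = (z - 5)*(z - 2)*(z - 5)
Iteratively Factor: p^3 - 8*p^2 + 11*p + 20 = (p - 4)*(p^2 - 4*p - 5) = (p - 5)*(p - 4)*(p + 1)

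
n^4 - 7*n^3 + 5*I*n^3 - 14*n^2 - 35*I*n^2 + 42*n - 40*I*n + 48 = (n - 8)*(n + 1)*(n + 2*I)*(n + 3*I)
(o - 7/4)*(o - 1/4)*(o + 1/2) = o^3 - 3*o^2/2 - 9*o/16 + 7/32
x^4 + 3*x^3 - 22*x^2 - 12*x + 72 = (x - 3)*(x - 2)*(x + 2)*(x + 6)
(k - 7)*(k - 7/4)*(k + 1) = k^3 - 31*k^2/4 + 7*k/2 + 49/4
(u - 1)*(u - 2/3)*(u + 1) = u^3 - 2*u^2/3 - u + 2/3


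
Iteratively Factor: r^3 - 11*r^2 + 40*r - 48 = (r - 4)*(r^2 - 7*r + 12) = (r - 4)^2*(r - 3)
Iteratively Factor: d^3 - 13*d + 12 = (d + 4)*(d^2 - 4*d + 3) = (d - 1)*(d + 4)*(d - 3)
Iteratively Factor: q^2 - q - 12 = (q + 3)*(q - 4)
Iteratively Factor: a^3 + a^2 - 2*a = (a - 1)*(a^2 + 2*a) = a*(a - 1)*(a + 2)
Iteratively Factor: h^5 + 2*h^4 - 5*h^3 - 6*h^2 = (h)*(h^4 + 2*h^3 - 5*h^2 - 6*h) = h^2*(h^3 + 2*h^2 - 5*h - 6) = h^2*(h + 1)*(h^2 + h - 6) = h^2*(h - 2)*(h + 1)*(h + 3)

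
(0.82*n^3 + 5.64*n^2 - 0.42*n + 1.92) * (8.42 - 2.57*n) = -2.1074*n^4 - 7.5904*n^3 + 48.5682*n^2 - 8.4708*n + 16.1664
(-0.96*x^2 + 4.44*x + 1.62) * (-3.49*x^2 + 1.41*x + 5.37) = 3.3504*x^4 - 16.8492*x^3 - 4.5486*x^2 + 26.127*x + 8.6994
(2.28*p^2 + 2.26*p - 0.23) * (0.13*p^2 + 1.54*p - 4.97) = 0.2964*p^4 + 3.805*p^3 - 7.8811*p^2 - 11.5864*p + 1.1431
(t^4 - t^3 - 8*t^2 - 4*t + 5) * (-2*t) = -2*t^5 + 2*t^4 + 16*t^3 + 8*t^2 - 10*t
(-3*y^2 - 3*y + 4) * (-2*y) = 6*y^3 + 6*y^2 - 8*y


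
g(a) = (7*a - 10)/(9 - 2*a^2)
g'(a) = 4*a*(7*a - 10)/(9 - 2*a^2)^2 + 7/(9 - 2*a^2)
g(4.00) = -0.78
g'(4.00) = 0.24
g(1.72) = 0.66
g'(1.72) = 3.75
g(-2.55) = 6.95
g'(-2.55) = 15.96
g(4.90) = -0.62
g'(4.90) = 0.13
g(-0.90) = -2.21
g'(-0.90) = 2.03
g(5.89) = -0.52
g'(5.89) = 0.09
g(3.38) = -0.99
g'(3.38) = 0.46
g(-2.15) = 102.24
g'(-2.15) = 3560.43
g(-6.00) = 0.83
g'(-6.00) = 0.20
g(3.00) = -1.22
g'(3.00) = 0.85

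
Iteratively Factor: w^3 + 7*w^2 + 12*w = (w + 3)*(w^2 + 4*w) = (w + 3)*(w + 4)*(w)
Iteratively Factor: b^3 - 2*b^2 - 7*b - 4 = (b - 4)*(b^2 + 2*b + 1) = (b - 4)*(b + 1)*(b + 1)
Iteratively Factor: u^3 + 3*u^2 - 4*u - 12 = (u - 2)*(u^2 + 5*u + 6) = (u - 2)*(u + 3)*(u + 2)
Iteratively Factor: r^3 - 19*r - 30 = (r - 5)*(r^2 + 5*r + 6) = (r - 5)*(r + 2)*(r + 3)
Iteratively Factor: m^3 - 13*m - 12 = (m + 3)*(m^2 - 3*m - 4) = (m - 4)*(m + 3)*(m + 1)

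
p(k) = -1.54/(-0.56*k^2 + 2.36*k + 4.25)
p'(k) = -1.54*(1.12*k - 2.36)/(-0.56*k^2 + 2.36*k + 4.25)^2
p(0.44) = -0.30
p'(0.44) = 0.11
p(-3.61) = 0.13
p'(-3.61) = 0.07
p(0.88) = -0.26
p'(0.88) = 0.06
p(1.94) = -0.23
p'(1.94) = 0.01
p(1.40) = -0.24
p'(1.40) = 0.03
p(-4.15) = 0.10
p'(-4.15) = 0.05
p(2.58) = -0.23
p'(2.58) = -0.02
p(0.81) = -0.27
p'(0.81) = 0.07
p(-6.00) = 0.05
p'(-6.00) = 0.02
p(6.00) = 0.88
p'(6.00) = -2.19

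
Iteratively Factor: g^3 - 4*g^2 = (g - 4)*(g^2) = g*(g - 4)*(g)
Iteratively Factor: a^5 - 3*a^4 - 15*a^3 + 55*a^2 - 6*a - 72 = (a - 3)*(a^4 - 15*a^2 + 10*a + 24) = (a - 3)*(a - 2)*(a^3 + 2*a^2 - 11*a - 12) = (a - 3)*(a - 2)*(a + 4)*(a^2 - 2*a - 3) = (a - 3)^2*(a - 2)*(a + 4)*(a + 1)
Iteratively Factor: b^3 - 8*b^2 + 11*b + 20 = (b - 5)*(b^2 - 3*b - 4) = (b - 5)*(b + 1)*(b - 4)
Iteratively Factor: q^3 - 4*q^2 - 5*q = (q - 5)*(q^2 + q) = q*(q - 5)*(q + 1)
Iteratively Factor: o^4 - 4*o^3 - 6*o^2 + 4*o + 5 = (o - 5)*(o^3 + o^2 - o - 1) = (o - 5)*(o - 1)*(o^2 + 2*o + 1) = (o - 5)*(o - 1)*(o + 1)*(o + 1)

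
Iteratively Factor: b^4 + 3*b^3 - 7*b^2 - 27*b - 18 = (b + 2)*(b^3 + b^2 - 9*b - 9) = (b + 1)*(b + 2)*(b^2 - 9) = (b - 3)*(b + 1)*(b + 2)*(b + 3)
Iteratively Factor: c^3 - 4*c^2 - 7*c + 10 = (c - 5)*(c^2 + c - 2) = (c - 5)*(c - 1)*(c + 2)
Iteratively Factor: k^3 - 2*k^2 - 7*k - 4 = (k + 1)*(k^2 - 3*k - 4) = (k - 4)*(k + 1)*(k + 1)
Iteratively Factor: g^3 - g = (g + 1)*(g^2 - g) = g*(g + 1)*(g - 1)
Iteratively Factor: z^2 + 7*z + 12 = (z + 4)*(z + 3)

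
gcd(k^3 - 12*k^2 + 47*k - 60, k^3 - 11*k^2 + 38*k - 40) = k^2 - 9*k + 20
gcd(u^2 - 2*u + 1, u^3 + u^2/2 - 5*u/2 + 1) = u - 1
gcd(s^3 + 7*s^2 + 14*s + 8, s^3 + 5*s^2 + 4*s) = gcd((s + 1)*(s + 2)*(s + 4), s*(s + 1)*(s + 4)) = s^2 + 5*s + 4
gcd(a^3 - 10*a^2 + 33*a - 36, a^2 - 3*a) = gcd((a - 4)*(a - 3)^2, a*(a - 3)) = a - 3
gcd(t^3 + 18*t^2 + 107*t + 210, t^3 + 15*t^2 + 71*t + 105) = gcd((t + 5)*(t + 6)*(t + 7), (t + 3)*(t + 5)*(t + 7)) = t^2 + 12*t + 35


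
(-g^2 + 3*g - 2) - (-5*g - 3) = -g^2 + 8*g + 1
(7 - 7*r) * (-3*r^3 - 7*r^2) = 21*r^4 + 28*r^3 - 49*r^2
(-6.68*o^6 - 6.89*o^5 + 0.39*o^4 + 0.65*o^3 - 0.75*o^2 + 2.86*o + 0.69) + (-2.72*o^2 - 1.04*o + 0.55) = -6.68*o^6 - 6.89*o^5 + 0.39*o^4 + 0.65*o^3 - 3.47*o^2 + 1.82*o + 1.24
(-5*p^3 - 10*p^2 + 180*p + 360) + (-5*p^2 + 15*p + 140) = -5*p^3 - 15*p^2 + 195*p + 500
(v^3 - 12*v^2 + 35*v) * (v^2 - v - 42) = v^5 - 13*v^4 + 5*v^3 + 469*v^2 - 1470*v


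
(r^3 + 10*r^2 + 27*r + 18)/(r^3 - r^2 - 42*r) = (r^2 + 4*r + 3)/(r*(r - 7))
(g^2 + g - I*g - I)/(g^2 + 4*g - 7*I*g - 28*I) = (g^2 + g*(1 - I) - I)/(g^2 + g*(4 - 7*I) - 28*I)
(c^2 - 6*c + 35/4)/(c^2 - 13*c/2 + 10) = (c - 7/2)/(c - 4)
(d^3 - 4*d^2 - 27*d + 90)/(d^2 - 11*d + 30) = (d^2 + 2*d - 15)/(d - 5)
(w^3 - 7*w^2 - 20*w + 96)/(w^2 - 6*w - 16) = (w^2 + w - 12)/(w + 2)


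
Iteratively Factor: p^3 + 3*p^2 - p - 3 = (p + 1)*(p^2 + 2*p - 3) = (p - 1)*(p + 1)*(p + 3)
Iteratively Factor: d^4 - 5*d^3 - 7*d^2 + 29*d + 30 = (d - 5)*(d^3 - 7*d - 6) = (d - 5)*(d - 3)*(d^2 + 3*d + 2) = (d - 5)*(d - 3)*(d + 2)*(d + 1)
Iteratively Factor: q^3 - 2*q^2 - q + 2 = (q - 1)*(q^2 - q - 2) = (q - 2)*(q - 1)*(q + 1)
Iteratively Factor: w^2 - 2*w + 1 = (w - 1)*(w - 1)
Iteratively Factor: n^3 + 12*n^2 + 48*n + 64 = (n + 4)*(n^2 + 8*n + 16) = (n + 4)^2*(n + 4)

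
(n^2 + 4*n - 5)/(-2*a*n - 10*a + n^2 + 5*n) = (1 - n)/(2*a - n)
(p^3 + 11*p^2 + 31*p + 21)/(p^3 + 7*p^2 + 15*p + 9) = (p + 7)/(p + 3)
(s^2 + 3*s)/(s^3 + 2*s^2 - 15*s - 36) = s/(s^2 - s - 12)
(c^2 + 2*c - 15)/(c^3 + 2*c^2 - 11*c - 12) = (c + 5)/(c^2 + 5*c + 4)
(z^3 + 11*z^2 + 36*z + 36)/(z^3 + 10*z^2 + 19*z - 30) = (z^2 + 5*z + 6)/(z^2 + 4*z - 5)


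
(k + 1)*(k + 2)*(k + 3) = k^3 + 6*k^2 + 11*k + 6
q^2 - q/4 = q*(q - 1/4)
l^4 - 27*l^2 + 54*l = l*(l - 3)^2*(l + 6)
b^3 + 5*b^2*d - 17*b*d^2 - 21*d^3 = (b - 3*d)*(b + d)*(b + 7*d)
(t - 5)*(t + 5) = t^2 - 25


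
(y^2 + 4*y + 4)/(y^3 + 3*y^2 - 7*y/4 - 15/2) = 4*(y + 2)/(4*y^2 + 4*y - 15)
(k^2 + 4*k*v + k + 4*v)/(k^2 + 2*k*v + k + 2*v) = (k + 4*v)/(k + 2*v)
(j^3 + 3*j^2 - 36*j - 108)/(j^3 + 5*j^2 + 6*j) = (j^2 - 36)/(j*(j + 2))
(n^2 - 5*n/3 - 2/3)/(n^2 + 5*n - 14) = (n + 1/3)/(n + 7)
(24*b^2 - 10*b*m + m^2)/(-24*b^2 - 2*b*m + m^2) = (-4*b + m)/(4*b + m)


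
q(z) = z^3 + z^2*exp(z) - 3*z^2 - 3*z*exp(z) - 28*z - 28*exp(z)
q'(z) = z^2*exp(z) + 3*z^2 - z*exp(z) - 6*z - 31*exp(z) - 28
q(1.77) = -230.58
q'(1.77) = -203.22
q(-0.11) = -21.73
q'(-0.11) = -54.97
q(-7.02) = -297.19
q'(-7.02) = 161.98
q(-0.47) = -4.09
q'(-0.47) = -43.46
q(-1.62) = 29.18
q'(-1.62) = -15.70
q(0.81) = -91.05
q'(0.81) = -100.92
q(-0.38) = -8.12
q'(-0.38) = -46.13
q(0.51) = -63.67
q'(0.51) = -82.32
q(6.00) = -4094.29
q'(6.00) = -359.43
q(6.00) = -4094.29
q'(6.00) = -359.43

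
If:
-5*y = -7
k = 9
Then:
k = 9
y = 7/5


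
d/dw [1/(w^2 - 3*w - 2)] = (3 - 2*w)/(-w^2 + 3*w + 2)^2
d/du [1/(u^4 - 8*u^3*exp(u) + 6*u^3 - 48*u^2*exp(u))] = 2*(4*u^2*exp(u) - 2*u^2 + 36*u*exp(u) - 9*u + 48*exp(u))/(u^3*(u^2 - 8*u*exp(u) + 6*u - 48*exp(u))^2)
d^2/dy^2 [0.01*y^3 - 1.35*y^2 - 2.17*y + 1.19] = 0.06*y - 2.7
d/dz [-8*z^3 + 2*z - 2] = 2 - 24*z^2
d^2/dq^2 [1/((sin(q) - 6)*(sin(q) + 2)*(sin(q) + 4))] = (-9*sin(q)^6 + 68*sin(q)^4 - 432*sin(q)^3 - 952*sin(q)^2 + 1632*sin(q) + 1568)/((sin(q) - 6)^3*(sin(q) + 2)^3*(sin(q) + 4)^3)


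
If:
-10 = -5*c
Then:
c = 2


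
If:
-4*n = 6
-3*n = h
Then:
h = 9/2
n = -3/2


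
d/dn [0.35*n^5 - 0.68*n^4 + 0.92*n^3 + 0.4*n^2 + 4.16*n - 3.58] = 1.75*n^4 - 2.72*n^3 + 2.76*n^2 + 0.8*n + 4.16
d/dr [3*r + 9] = 3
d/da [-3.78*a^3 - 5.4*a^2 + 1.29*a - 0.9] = -11.34*a^2 - 10.8*a + 1.29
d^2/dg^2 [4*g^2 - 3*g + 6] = 8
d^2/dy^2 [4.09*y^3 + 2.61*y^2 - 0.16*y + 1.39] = 24.54*y + 5.22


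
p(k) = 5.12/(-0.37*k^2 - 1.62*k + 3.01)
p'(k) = 5.12*(0.74*k + 1.62)/(-0.37*k^2 - 1.62*k + 3.01)^2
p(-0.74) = 1.28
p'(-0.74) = 0.34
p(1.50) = -20.28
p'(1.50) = 219.23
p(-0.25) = 1.51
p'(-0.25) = 0.64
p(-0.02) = 1.68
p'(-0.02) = 0.89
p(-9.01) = -0.41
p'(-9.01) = -0.17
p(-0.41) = 1.42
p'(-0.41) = 0.52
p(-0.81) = 1.26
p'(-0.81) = 0.31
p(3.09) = -0.93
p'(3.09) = 0.65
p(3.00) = -0.99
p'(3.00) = 0.73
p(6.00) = -0.26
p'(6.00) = 0.08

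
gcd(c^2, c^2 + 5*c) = c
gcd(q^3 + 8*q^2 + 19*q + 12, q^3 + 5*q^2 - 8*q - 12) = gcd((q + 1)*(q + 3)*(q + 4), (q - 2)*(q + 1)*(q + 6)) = q + 1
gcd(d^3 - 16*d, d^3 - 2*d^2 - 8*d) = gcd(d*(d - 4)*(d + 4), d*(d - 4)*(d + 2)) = d^2 - 4*d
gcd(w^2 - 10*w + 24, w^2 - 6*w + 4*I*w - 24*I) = w - 6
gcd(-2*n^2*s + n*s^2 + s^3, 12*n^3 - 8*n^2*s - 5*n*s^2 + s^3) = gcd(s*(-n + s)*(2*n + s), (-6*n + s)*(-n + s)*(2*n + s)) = -2*n^2 + n*s + s^2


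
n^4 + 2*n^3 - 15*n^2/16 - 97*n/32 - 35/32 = (n - 5/4)*(n + 1/2)*(n + 1)*(n + 7/4)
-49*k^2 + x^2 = (-7*k + x)*(7*k + x)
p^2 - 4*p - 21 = (p - 7)*(p + 3)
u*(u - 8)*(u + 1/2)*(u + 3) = u^4 - 9*u^3/2 - 53*u^2/2 - 12*u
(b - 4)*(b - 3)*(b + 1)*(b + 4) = b^4 - 2*b^3 - 19*b^2 + 32*b + 48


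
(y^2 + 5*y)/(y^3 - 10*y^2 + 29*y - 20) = y*(y + 5)/(y^3 - 10*y^2 + 29*y - 20)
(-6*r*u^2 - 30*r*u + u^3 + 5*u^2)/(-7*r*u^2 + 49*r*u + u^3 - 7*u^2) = (6*r*u + 30*r - u^2 - 5*u)/(7*r*u - 49*r - u^2 + 7*u)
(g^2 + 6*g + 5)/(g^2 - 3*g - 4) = (g + 5)/(g - 4)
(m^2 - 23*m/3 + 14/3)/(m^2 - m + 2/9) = 3*(m - 7)/(3*m - 1)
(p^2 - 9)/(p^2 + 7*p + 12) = (p - 3)/(p + 4)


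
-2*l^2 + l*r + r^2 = (-l + r)*(2*l + r)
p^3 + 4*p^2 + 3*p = p*(p + 1)*(p + 3)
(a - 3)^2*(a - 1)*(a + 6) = a^4 - a^3 - 27*a^2 + 81*a - 54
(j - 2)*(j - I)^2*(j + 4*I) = j^4 - 2*j^3 + 2*I*j^3 + 7*j^2 - 4*I*j^2 - 14*j - 4*I*j + 8*I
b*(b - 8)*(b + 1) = b^3 - 7*b^2 - 8*b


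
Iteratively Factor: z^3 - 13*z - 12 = (z - 4)*(z^2 + 4*z + 3) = (z - 4)*(z + 1)*(z + 3)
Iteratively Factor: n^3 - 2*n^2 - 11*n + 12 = (n - 1)*(n^2 - n - 12) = (n - 4)*(n - 1)*(n + 3)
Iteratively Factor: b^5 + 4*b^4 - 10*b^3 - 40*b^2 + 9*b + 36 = (b + 1)*(b^4 + 3*b^3 - 13*b^2 - 27*b + 36) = (b + 1)*(b + 4)*(b^3 - b^2 - 9*b + 9) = (b + 1)*(b + 3)*(b + 4)*(b^2 - 4*b + 3) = (b - 1)*(b + 1)*(b + 3)*(b + 4)*(b - 3)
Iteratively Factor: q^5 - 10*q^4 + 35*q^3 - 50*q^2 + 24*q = (q - 3)*(q^4 - 7*q^3 + 14*q^2 - 8*q) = (q - 3)*(q - 2)*(q^3 - 5*q^2 + 4*q) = (q - 4)*(q - 3)*(q - 2)*(q^2 - q) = q*(q - 4)*(q - 3)*(q - 2)*(q - 1)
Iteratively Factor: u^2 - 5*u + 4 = (u - 4)*(u - 1)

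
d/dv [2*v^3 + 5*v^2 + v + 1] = 6*v^2 + 10*v + 1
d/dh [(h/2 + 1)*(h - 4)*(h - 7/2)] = 3*h^2/2 - 11*h/2 - 1/2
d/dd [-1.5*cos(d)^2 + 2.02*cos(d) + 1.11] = (3.0*cos(d) - 2.02)*sin(d)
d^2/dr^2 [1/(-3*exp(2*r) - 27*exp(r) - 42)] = (-2*(2*exp(r) + 9)^2*exp(r) + (4*exp(r) + 9)*(exp(2*r) + 9*exp(r) + 14))*exp(r)/(3*(exp(2*r) + 9*exp(r) + 14)^3)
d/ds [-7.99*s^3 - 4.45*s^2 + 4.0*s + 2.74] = -23.97*s^2 - 8.9*s + 4.0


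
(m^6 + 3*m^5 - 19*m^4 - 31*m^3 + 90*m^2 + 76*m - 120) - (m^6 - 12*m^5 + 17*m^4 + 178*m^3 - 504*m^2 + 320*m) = 15*m^5 - 36*m^4 - 209*m^3 + 594*m^2 - 244*m - 120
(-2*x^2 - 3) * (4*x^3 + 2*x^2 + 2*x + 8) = -8*x^5 - 4*x^4 - 16*x^3 - 22*x^2 - 6*x - 24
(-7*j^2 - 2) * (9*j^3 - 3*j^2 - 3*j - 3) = -63*j^5 + 21*j^4 + 3*j^3 + 27*j^2 + 6*j + 6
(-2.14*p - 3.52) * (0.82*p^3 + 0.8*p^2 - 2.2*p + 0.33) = -1.7548*p^4 - 4.5984*p^3 + 1.892*p^2 + 7.0378*p - 1.1616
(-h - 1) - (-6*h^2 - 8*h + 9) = 6*h^2 + 7*h - 10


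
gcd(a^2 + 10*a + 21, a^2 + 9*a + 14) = a + 7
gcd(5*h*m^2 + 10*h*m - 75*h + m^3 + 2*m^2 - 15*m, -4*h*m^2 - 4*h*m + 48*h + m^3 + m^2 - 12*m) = m - 3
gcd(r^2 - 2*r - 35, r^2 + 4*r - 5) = r + 5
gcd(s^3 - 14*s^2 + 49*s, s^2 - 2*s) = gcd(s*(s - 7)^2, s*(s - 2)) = s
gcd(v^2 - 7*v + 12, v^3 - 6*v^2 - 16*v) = 1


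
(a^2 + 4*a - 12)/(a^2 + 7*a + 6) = (a - 2)/(a + 1)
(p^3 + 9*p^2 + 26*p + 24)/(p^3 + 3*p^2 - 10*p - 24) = (p + 3)/(p - 3)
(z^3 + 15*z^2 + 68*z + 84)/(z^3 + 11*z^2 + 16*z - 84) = (z + 2)/(z - 2)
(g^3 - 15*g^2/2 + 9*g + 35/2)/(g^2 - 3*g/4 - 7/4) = 2*(2*g^2 - 17*g + 35)/(4*g - 7)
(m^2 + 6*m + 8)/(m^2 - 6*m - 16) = (m + 4)/(m - 8)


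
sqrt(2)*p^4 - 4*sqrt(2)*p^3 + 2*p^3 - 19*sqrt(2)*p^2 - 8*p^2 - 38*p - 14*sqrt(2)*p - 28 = (p - 7)*(p + 2)*(p + sqrt(2))*(sqrt(2)*p + sqrt(2))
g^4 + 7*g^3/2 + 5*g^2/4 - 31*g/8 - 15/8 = (g - 1)*(g + 1/2)*(g + 3/2)*(g + 5/2)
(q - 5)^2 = q^2 - 10*q + 25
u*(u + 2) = u^2 + 2*u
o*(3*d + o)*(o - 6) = 3*d*o^2 - 18*d*o + o^3 - 6*o^2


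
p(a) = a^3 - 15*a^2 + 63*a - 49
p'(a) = 3*a^2 - 30*a + 63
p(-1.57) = -188.75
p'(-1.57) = 117.49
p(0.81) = -7.28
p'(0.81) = 40.67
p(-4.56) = -743.00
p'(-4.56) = 262.18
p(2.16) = 27.17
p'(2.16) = 12.20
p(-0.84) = -113.10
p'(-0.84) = 90.32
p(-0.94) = -122.30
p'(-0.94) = 93.85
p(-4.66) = -769.51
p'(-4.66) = 267.95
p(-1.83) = -220.65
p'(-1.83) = 127.95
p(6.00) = 5.00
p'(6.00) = -9.00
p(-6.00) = -1183.00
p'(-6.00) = 351.00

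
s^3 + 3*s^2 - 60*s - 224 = (s - 8)*(s + 4)*(s + 7)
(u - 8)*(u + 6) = u^2 - 2*u - 48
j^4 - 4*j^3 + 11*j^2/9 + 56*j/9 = j*(j - 8/3)*(j - 7/3)*(j + 1)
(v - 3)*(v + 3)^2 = v^3 + 3*v^2 - 9*v - 27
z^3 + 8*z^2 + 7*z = z*(z + 1)*(z + 7)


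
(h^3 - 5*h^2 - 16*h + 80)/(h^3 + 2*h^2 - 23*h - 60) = (h - 4)/(h + 3)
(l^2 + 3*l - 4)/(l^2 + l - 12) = (l - 1)/(l - 3)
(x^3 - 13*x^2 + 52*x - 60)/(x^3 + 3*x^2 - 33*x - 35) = (x^2 - 8*x + 12)/(x^2 + 8*x + 7)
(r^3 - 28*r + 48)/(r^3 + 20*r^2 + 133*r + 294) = (r^2 - 6*r + 8)/(r^2 + 14*r + 49)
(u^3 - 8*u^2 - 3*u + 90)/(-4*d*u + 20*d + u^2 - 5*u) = (u^2 - 3*u - 18)/(-4*d + u)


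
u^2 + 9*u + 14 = (u + 2)*(u + 7)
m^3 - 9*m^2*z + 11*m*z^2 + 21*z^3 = (m - 7*z)*(m - 3*z)*(m + z)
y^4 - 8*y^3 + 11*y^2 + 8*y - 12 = (y - 6)*(y - 2)*(y - 1)*(y + 1)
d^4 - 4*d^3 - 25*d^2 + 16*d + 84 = (d - 7)*(d - 2)*(d + 2)*(d + 3)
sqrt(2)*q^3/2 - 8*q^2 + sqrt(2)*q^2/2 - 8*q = q*(q - 8*sqrt(2))*(sqrt(2)*q/2 + sqrt(2)/2)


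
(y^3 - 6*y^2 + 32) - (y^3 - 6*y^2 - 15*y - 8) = 15*y + 40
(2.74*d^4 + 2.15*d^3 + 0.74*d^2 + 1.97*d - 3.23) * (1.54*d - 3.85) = 4.2196*d^5 - 7.238*d^4 - 7.1379*d^3 + 0.1848*d^2 - 12.5587*d + 12.4355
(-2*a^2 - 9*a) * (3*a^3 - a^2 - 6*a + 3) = -6*a^5 - 25*a^4 + 21*a^3 + 48*a^2 - 27*a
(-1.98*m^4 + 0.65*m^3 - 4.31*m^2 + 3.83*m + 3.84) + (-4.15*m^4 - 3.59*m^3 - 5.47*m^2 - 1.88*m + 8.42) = -6.13*m^4 - 2.94*m^3 - 9.78*m^2 + 1.95*m + 12.26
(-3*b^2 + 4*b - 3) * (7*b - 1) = -21*b^3 + 31*b^2 - 25*b + 3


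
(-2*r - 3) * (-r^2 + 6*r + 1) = 2*r^3 - 9*r^2 - 20*r - 3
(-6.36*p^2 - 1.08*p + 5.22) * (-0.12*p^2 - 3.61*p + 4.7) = 0.7632*p^4 + 23.0892*p^3 - 26.6196*p^2 - 23.9202*p + 24.534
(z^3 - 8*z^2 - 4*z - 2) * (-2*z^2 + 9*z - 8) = -2*z^5 + 25*z^4 - 72*z^3 + 32*z^2 + 14*z + 16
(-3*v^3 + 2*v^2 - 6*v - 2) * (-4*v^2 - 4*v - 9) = 12*v^5 + 4*v^4 + 43*v^3 + 14*v^2 + 62*v + 18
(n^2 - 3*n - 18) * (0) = 0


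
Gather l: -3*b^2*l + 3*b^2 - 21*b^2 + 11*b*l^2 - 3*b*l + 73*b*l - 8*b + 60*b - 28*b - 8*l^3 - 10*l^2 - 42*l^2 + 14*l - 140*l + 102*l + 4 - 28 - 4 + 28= -18*b^2 + 24*b - 8*l^3 + l^2*(11*b - 52) + l*(-3*b^2 + 70*b - 24)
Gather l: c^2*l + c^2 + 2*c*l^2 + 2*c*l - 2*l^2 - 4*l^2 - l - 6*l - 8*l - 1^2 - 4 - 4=c^2 + l^2*(2*c - 6) + l*(c^2 + 2*c - 15) - 9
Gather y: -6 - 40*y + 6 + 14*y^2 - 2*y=14*y^2 - 42*y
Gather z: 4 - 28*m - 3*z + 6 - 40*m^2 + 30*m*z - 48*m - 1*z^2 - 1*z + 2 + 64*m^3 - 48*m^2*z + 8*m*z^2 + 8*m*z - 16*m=64*m^3 - 40*m^2 - 92*m + z^2*(8*m - 1) + z*(-48*m^2 + 38*m - 4) + 12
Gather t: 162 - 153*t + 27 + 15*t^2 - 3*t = 15*t^2 - 156*t + 189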